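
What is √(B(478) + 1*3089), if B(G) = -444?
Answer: 23*√5 ≈ 51.430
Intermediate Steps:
√(B(478) + 1*3089) = √(-444 + 1*3089) = √(-444 + 3089) = √2645 = 23*√5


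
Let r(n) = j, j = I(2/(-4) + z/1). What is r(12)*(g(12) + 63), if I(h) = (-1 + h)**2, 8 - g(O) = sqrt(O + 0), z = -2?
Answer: 3479/4 - 49*sqrt(3)/2 ≈ 827.31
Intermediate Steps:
g(O) = 8 - sqrt(O) (g(O) = 8 - sqrt(O + 0) = 8 - sqrt(O))
j = 49/4 (j = (-1 + (2/(-4) - 2/1))**2 = (-1 + (2*(-1/4) - 2*1))**2 = (-1 + (-1/2 - 2))**2 = (-1 - 5/2)**2 = (-7/2)**2 = 49/4 ≈ 12.250)
r(n) = 49/4
r(12)*(g(12) + 63) = 49*((8 - sqrt(12)) + 63)/4 = 49*((8 - 2*sqrt(3)) + 63)/4 = 49*(71 - 2*sqrt(3))/4 = 3479/4 - 49*sqrt(3)/2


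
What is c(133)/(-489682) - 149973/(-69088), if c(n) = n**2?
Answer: 36108490477/16915575008 ≈ 2.1346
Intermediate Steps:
c(133)/(-489682) - 149973/(-69088) = 133**2/(-489682) - 149973/(-69088) = 17689*(-1/489682) - 149973*(-1/69088) = -17689/489682 + 149973/69088 = 36108490477/16915575008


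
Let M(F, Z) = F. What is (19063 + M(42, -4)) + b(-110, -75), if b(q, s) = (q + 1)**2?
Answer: 30986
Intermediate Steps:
b(q, s) = (1 + q)**2
(19063 + M(42, -4)) + b(-110, -75) = (19063 + 42) + (1 - 110)**2 = 19105 + (-109)**2 = 19105 + 11881 = 30986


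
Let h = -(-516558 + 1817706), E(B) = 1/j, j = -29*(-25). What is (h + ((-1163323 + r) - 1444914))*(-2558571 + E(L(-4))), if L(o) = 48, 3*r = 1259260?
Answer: 3883884614517746/435 ≈ 8.9285e+12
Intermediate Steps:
r = 1259260/3 (r = (1/3)*1259260 = 1259260/3 ≈ 4.1975e+5)
j = 725
E(B) = 1/725
h = -1301148 (h = -1*1301148 = -1301148)
(h + ((-1163323 + r) - 1444914))*(-2558571 + E(L(-4))) = (-1301148 + ((-1163323 + 1259260/3) - 1444914))*(-2558571 + 1/725) = (-1301148 + (-2230709/3 - 1444914))*(-1854963974/725) = (-1301148 - 6565451/3)*(-1854963974/725) = -10468895/3*(-1854963974/725) = 3883884614517746/435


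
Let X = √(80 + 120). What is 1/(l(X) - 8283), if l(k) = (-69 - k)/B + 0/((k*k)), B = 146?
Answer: -176570502/1462616915569 + 1460*√2/1462616915569 ≈ -0.00012072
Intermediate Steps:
X = 10*√2 (X = √200 = 10*√2 ≈ 14.142)
l(k) = -69/146 - k/146 (l(k) = (-69 - k)/146 + 0/((k*k)) = (-69 - k)*(1/146) + 0/(k²) = (-69/146 - k/146) + 0/k² = (-69/146 - k/146) + 0 = -69/146 - k/146)
1/(l(X) - 8283) = 1/((-69/146 - 5*√2/73) - 8283) = 1/(-1209387/146 - 5*√2/73)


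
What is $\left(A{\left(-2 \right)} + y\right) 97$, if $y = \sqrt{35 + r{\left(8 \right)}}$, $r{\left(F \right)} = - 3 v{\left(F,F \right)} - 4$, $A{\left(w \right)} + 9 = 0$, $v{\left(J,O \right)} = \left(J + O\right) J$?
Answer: $-873 + 97 i \sqrt{353} \approx -873.0 + 1822.5 i$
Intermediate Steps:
$v{\left(J,O \right)} = J \left(J + O\right)$
$A{\left(w \right)} = -9$ ($A{\left(w \right)} = -9 + 0 = -9$)
$r{\left(F \right)} = -4 - 6 F^{2}$ ($r{\left(F \right)} = - 3 F \left(F + F\right) - 4 = - 3 F 2 F - 4 = - 3 \cdot 2 F^{2} - 4 = - 6 F^{2} - 4 = -4 - 6 F^{2}$)
$y = i \sqrt{353}$ ($y = \sqrt{35 - \left(4 + 6 \cdot 8^{2}\right)} = \sqrt{35 - 388} = \sqrt{-353} = i \sqrt{353} \approx 18.788 i$)
$\left(A{\left(-2 \right)} + y\right) 97 = \left(-9 + i \sqrt{353}\right) 97 = -873 + 97 i \sqrt{353}$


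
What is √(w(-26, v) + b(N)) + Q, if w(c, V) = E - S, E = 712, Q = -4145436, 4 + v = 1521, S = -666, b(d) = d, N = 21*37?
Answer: -4145436 + √2155 ≈ -4.1454e+6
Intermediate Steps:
N = 777
v = 1517 (v = -4 + 1521 = 1517)
w(c, V) = 1378 (w(c, V) = 712 - 1*(-666) = 712 + 666 = 1378)
√(w(-26, v) + b(N)) + Q = √(1378 + 777) - 4145436 = √2155 - 4145436 = -4145436 + √2155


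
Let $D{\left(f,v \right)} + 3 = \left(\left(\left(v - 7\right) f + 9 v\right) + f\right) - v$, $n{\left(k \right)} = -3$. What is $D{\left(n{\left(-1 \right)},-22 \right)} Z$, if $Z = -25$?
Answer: $2375$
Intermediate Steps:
$D{\left(f,v \right)} = -3 + f + 8 v + f \left(-7 + v\right)$ ($D{\left(f,v \right)} = -3 - \left(- f - 8 v - \left(v - 7\right) f\right) = -3 - \left(- f - 8 v - \left(-7 + v\right) f\right) = -3 - \left(- f - 8 v - f \left(-7 + v\right)\right) = -3 + \left(f + 8 v + f \left(-7 + v\right)\right) = -3 + f + 8 v + f \left(-7 + v\right)$)
$D{\left(n{\left(-1 \right)},-22 \right)} Z = \left(-3 - -18 + 8 \left(-22\right) - -66\right) \left(-25\right) = \left(-3 + 18 - 176 + 66\right) \left(-25\right) = \left(-95\right) \left(-25\right) = 2375$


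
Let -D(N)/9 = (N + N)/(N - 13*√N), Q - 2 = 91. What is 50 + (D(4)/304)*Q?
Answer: 42637/836 ≈ 51.001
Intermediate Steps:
Q = 93 (Q = 2 + 91 = 93)
D(N) = -18*N/(N - 13*√N) (D(N) = -9*(N + N)/(N - 13*√N) = -9*2*N/(N - 13*√N) = -18*N/(N - 13*√N))
50 + (D(4)/304)*Q = 50 + ((18*4/(-1*4 + 13*√4))/304)*93 = 50 + ((18*4/(-4 + 13*2))*(1/304))*93 = 50 + ((18*4/(-4 + 26))*(1/304))*93 = 50 + ((18*4/22)*(1/304))*93 = 50 + ((18*4*(1/22))*(1/304))*93 = 50 + ((36/11)*(1/304))*93 = 50 + (9/836)*93 = 50 + 837/836 = 42637/836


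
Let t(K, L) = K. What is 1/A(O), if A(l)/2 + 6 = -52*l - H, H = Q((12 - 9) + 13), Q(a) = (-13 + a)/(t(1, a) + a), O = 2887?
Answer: -17/5104426 ≈ -3.3304e-6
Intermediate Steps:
Q(a) = (-13 + a)/(1 + a)
H = 3/17 (H = (-13 + ((12 - 9) + 13))/(1 + ((12 - 9) + 13)) = (-13 + (3 + 13))/(1 + (3 + 13)) = (-13 + 16)/(1 + 16) = 3/17 ≈ 0.17647)
A(l) = -210/17 - 104*l (A(l) = -12 + 2*(-52*l - 1*3/17) = -12 + 2*(-52*l - 3/17) = -12 + 2*(-3/17 - 52*l) = -12 + (-6/17 - 104*l) = -210/17 - 104*l)
1/A(O) = 1/(-210/17 - 104*2887) = 1/(-210/17 - 300248) = 1/(-5104426/17) = -17/5104426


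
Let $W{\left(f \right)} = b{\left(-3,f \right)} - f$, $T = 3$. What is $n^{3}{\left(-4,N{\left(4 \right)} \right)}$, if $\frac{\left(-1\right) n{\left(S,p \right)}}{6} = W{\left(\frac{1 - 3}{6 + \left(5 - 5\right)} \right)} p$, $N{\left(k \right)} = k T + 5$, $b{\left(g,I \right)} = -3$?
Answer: $20123648$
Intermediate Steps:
$N{\left(k \right)} = 5 + 3 k$ ($N{\left(k \right)} = k 3 + 5 = 3 k + 5 = 5 + 3 k$)
$W{\left(f \right)} = -3 - f$
$n{\left(S,p \right)} = 16 p$ ($n{\left(S,p \right)} = - 6 \left(-3 - \frac{1 - 3}{6 + \left(5 - 5\right)}\right) p = - 6 \left(-3 - - \frac{2}{6 + 0}\right) p = - 6 \left(-3 - - \frac{2}{6}\right) p = - 6 \left(-3 - \left(-2\right) \frac{1}{6}\right) p = - 6 \left(-3 - - \frac{1}{3}\right) p = - 6 \left(-3 + \frac{1}{3}\right) p = - 6 \left(- \frac{8 p}{3}\right) = 16 p$)
$n^{3}{\left(-4,N{\left(4 \right)} \right)} = \left(16 \left(5 + 3 \cdot 4\right)\right)^{3} = \left(16 \left(5 + 12\right)\right)^{3} = \left(16 \cdot 17\right)^{3} = 272^{3} = 20123648$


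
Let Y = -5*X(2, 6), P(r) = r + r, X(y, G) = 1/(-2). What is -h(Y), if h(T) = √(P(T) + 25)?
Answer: -√30 ≈ -5.4772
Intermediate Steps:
X(y, G) = -½
P(r) = 2*r
Y = 5/2 (Y = -5*(-½) = 5/2 ≈ 2.5000)
h(T) = √(25 + 2*T) (h(T) = √(2*T + 25) = √(25 + 2*T))
-h(Y) = -√(25 + 2*(5/2)) = -√(25 + 5) = -√30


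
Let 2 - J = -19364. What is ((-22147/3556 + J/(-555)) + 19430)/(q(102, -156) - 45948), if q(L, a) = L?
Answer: -38265502319/90480748680 ≈ -0.42291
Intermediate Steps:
J = 19366 (J = 2 - 1*(-19364) = 2 + 19364 = 19366)
((-22147/3556 + J/(-555)) + 19430)/(q(102, -156) - 45948) = ((-22147/3556 + 19366/(-555)) + 19430)/(102 - 45948) = ((-22147*1/3556 + 19366*(-1/555)) + 19430)/(-45846) = ((-22147/3556 - 19366/555) + 19430)*(-1/45846) = (-81157081/1973580 + 19430)*(-1/45846) = (38265502319/1973580)*(-1/45846) = -38265502319/90480748680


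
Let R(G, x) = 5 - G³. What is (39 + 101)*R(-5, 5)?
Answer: 18200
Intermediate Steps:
(39 + 101)*R(-5, 5) = (39 + 101)*(5 - 1*(-5)³) = 140*(5 - 1*(-125)) = 140*(5 + 125) = 140*130 = 18200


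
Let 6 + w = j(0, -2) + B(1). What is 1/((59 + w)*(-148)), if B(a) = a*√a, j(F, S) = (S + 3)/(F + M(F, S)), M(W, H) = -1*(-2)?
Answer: -1/8066 ≈ -0.00012398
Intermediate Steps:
M(W, H) = 2
j(F, S) = (3 + S)/(2 + F) (j(F, S) = (S + 3)/(F + 2) = (3 + S)/(2 + F))
B(a) = a^(3/2)
w = -9/2 (w = -6 + ((3 - 2)/(2 + 0) + 1^(3/2)) = -6 + (1/2 + 1) = -6 + ((½)*1 + 1) = -6 + (½ + 1) = -6 + 3/2 = -9/2 ≈ -4.5000)
1/((59 + w)*(-148)) = 1/((59 - 9/2)*(-148)) = 1/((109/2)*(-148)) = 1/(-8066) = -1/8066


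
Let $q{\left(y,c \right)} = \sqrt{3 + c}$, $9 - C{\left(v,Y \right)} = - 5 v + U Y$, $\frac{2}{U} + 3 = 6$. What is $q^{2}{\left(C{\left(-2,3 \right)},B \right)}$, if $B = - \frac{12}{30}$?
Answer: $\frac{13}{5} \approx 2.6$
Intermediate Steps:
$U = \frac{2}{3}$ ($U = \frac{2}{-3 + 6} = \frac{2}{3} \approx 0.66667$)
$C{\left(v,Y \right)} = 9 + 5 v - \frac{2 Y}{3}$ ($C{\left(v,Y \right)} = 9 - \left(- 5 v + \frac{2 Y}{3}\right) = 9 + 5 v - \frac{2 Y}{3}$)
$B = - \frac{2}{5}$ ($B = \left(-12\right) \frac{1}{30} = - \frac{2}{5} \approx -0.4$)
$q^{2}{\left(C{\left(-2,3 \right)},B \right)} = \left(\sqrt{3 - \frac{2}{5}}\right)^{2} = \left(\sqrt{\frac{13}{5}}\right)^{2} = \left(\frac{\sqrt{65}}{5}\right)^{2} = \frac{13}{5}$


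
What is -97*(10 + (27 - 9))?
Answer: -2716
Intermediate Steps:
-97*(10 + (27 - 9)) = -97*(10 + 18) = -97*28 = -2716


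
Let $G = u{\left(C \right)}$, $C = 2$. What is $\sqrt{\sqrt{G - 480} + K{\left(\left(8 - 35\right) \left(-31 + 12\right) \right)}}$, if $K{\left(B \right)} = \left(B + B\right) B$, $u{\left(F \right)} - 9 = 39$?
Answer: $\sqrt{526338 + 12 i \sqrt{3}} \approx 725.49 + 0.01 i$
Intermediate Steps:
$u{\left(F \right)} = 48$ ($u{\left(F \right)} = 9 + 39 = 48$)
$G = 48$
$K{\left(B \right)} = 2 B^{2}$ ($K{\left(B \right)} = 2 B B = 2 B^{2}$)
$\sqrt{\sqrt{G - 480} + K{\left(\left(8 - 35\right) \left(-31 + 12\right) \right)}} = \sqrt{\sqrt{48 - 480} + 2 \left(\left(8 - 35\right) \left(-31 + 12\right)\right)^{2}} = \sqrt{\sqrt{-432} + 2 \left(\left(-27\right) \left(-19\right)\right)^{2}} = \sqrt{12 i \sqrt{3} + 2 \cdot 513^{2}} = \sqrt{12 i \sqrt{3} + 2 \cdot 263169} = \sqrt{12 i \sqrt{3} + 526338} = \sqrt{526338 + 12 i \sqrt{3}}$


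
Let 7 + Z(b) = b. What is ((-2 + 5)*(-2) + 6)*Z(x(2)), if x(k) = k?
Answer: 0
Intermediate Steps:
Z(b) = -7 + b
((-2 + 5)*(-2) + 6)*Z(x(2)) = ((-2 + 5)*(-2) + 6)*(-7 + 2) = (3*(-2) + 6)*(-5) = (-6 + 6)*(-5) = 0*(-5) = 0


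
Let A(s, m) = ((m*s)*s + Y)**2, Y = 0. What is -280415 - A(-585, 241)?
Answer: -6802327690531040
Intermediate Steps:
A(s, m) = m**2*s**4 (A(s, m) = ((m*s)*s + 0)**2 = (m*s**2 + 0)**2 = (m*s**2)**2 = m**2*s**4)
-280415 - A(-585, 241) = -280415 - 241**2*(-585)**4 = -280415 - 58081*117117950625 = -280415 - 1*6802327690250625 = -280415 - 6802327690250625 = -6802327690531040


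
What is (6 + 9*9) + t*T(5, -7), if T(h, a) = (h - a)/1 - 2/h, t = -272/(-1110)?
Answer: 249313/2775 ≈ 89.843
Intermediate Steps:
t = 136/555 (t = -272*(-1/1110) = 136/555 ≈ 0.24504)
T(h, a) = h - a - 2/h (T(h, a) = (h - a)*1 - 2/h = (h - a) - 2/h = h - a - 2/h)
(6 + 9*9) + t*T(5, -7) = (6 + 9*9) + 136*(5 - 1*(-7) - 2/5)/555 = (6 + 81) + 136*(5 + 7 - 2*⅕)/555 = 87 + 136*(5 + 7 - ⅖)/555 = 87 + (136/555)*(58/5) = 87 + 7888/2775 = 249313/2775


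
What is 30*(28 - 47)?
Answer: -570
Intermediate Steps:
30*(28 - 47) = 30*(-19) = -570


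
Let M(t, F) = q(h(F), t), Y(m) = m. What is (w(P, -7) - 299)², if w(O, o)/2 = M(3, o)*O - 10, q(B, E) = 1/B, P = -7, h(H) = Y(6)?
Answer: 929296/9 ≈ 1.0326e+5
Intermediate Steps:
h(H) = 6
M(t, F) = ⅙ (M(t, F) = 1/6 = ⅙)
w(O, o) = -20 + O/3 (w(O, o) = 2*(O/6 - 10) = 2*(-10 + O/6) = -20 + O/3)
(w(P, -7) - 299)² = ((-20 + (⅓)*(-7)) - 299)² = ((-20 - 7/3) - 299)² = (-67/3 - 299)² = (-964/3)² = 929296/9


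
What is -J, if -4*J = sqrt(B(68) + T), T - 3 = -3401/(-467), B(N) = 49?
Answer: 7*sqrt(263855)/1868 ≈ 1.9249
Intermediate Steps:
T = 4802/467 (T = 3 - 3401/(-467) = 3 - 3401*(-1/467) = 3 + 3401/467 = 4802/467 ≈ 10.283)
J = -7*sqrt(263855)/1868 (J = -sqrt(49 + 4802/467)/4 = -7*sqrt(263855)/1868 ≈ -1.9249)
-J = -(-7)*sqrt(263855)/1868 = 7*sqrt(263855)/1868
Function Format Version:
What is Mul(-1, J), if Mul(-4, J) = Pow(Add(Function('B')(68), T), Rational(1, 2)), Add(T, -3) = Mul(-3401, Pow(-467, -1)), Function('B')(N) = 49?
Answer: Mul(Rational(7, 1868), Pow(263855, Rational(1, 2))) ≈ 1.9249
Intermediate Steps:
T = Rational(4802, 467) (T = Add(3, Mul(-3401, Pow(-467, -1))) = Add(3, Mul(-3401, Rational(-1, 467))) = Add(3, Rational(3401, 467)) = Rational(4802, 467) ≈ 10.283)
J = Mul(Rational(-7, 1868), Pow(263855, Rational(1, 2))) (J = Mul(Rational(-1, 4), Pow(Add(49, Rational(4802, 467)), Rational(1, 2))) = Mul(Rational(-1, 4), Pow(Rational(27685, 467), Rational(1, 2))) = Mul(Rational(-1, 4), Mul(Rational(7, 467), Pow(263855, Rational(1, 2)))) = Mul(Rational(-7, 1868), Pow(263855, Rational(1, 2))) ≈ -1.9249)
Mul(-1, J) = Mul(-1, Mul(Rational(-7, 1868), Pow(263855, Rational(1, 2)))) = Mul(Rational(7, 1868), Pow(263855, Rational(1, 2)))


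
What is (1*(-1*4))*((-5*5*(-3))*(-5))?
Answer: 1500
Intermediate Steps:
(1*(-1*4))*((-5*5*(-3))*(-5)) = (1*(-4))*(-25*(-3)*(-5)) = -300*(-5) = -4*(-375) = 1500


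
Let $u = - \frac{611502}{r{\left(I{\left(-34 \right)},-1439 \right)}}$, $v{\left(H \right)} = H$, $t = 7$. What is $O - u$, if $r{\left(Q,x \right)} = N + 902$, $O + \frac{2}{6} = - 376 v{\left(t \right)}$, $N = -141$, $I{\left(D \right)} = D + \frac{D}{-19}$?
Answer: $- \frac{4175111}{2283} \approx -1828.8$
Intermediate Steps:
$I{\left(D \right)} = \frac{18 D}{19}$ ($I{\left(D \right)} = D + D \left(- \frac{1}{19}\right) = D - \frac{D}{19} = \frac{18 D}{19}$)
$O = - \frac{7897}{3}$ ($O = - \frac{1}{3} - 2632 = - \frac{7897}{3} \approx -2632.3$)
$r{\left(Q,x \right)} = 761$ ($r{\left(Q,x \right)} = -141 + 902 = 761$)
$u = - \frac{611502}{761} \approx -803.55$
$O - u = - \frac{7897}{3} - - \frac{611502}{761} = - \frac{7897}{3} + \frac{611502}{761} = - \frac{4175111}{2283}$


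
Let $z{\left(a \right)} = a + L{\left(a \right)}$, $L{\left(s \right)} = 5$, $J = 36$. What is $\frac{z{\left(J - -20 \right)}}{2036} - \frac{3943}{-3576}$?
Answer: $\frac{2061521}{1820184} \approx 1.1326$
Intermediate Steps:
$z{\left(a \right)} = 5 + a$ ($z{\left(a \right)} = a + 5 = 5 + a$)
$\frac{z{\left(J - -20 \right)}}{2036} - \frac{3943}{-3576} = \frac{5 + \left(36 - -20\right)}{2036} - \frac{3943}{-3576} = \left(5 + \left(36 + 20\right)\right) \frac{1}{2036} - - \frac{3943}{3576} = \left(5 + 56\right) \frac{1}{2036} + \frac{3943}{3576} = 61 \cdot \frac{1}{2036} + \frac{3943}{3576} = \frac{61}{2036} + \frac{3943}{3576} = \frac{2061521}{1820184}$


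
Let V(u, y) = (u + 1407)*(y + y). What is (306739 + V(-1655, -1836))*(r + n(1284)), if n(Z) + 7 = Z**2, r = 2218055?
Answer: 4707306116080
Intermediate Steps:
n(Z) = -7 + Z**2
V(u, y) = 2*y*(1407 + u) (V(u, y) = (1407 + u)*(2*y) = 2*y*(1407 + u))
(306739 + V(-1655, -1836))*(r + n(1284)) = (306739 + 2*(-1836)*(1407 - 1655))*(2218055 + (-7 + 1284**2)) = (306739 + 2*(-1836)*(-248))*(2218055 + (-7 + 1648656)) = (306739 + 910656)*(2218055 + 1648649) = 1217395*3866704 = 4707306116080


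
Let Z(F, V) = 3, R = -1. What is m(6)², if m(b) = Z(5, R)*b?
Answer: 324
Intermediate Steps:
m(b) = 3*b
m(6)² = (3*6)² = 18² = 324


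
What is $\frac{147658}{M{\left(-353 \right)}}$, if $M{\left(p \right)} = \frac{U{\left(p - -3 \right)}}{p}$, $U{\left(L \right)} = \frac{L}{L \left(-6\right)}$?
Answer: $312739644$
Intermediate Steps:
$U{\left(L \right)} = - \frac{1}{6}$ ($U{\left(L \right)} = \frac{L}{\left(-6\right) L} = L \left(- \frac{1}{6 L}\right) = - \frac{1}{6}$)
$M{\left(p \right)} = - \frac{1}{6 p}$
$\frac{147658}{M{\left(-353 \right)}} = \frac{147658}{\left(- \frac{1}{6}\right) \frac{1}{-353}} = \frac{147658}{\left(- \frac{1}{6}\right) \left(- \frac{1}{353}\right)} = 147658 \frac{1}{\frac{1}{2118}} = 147658 \cdot 2118 = 312739644$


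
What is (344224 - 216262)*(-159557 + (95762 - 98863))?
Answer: -20814042996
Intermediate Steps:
(344224 - 216262)*(-159557 + (95762 - 98863)) = 127962*(-159557 - 3101) = 127962*(-162658) = -20814042996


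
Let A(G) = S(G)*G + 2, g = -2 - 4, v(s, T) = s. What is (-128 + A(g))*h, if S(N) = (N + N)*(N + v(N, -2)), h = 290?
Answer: -287100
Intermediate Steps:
S(N) = 4*N² (S(N) = (N + N)*(N + N) = (2*N)*(2*N) = 4*N²)
g = -6
A(G) = 2 + 4*G³ (A(G) = (4*G²)*G + 2 = 4*G³ + 2 = 2 + 4*G³)
(-128 + A(g))*h = (-128 + (2 + 4*(-6)³))*290 = (-128 + (2 + 4*(-216)))*290 = (-128 + (2 - 864))*290 = (-128 - 862)*290 = -990*290 = -287100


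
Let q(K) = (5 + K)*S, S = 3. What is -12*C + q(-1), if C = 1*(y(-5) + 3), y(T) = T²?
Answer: -324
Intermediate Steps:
q(K) = 15 + 3*K (q(K) = (5 + K)*3 = 15 + 3*K)
C = 28 (C = 1*((-5)² + 3) = 1*(25 + 3) = 1*28 = 28)
-12*C + q(-1) = -12*28 + (15 + 3*(-1)) = -336 + (15 - 3) = -336 + 12 = -324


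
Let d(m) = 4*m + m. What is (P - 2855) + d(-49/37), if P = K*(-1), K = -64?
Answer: -103512/37 ≈ -2797.6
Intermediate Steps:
d(m) = 5*m
P = 64 (P = -64*(-1) = 64)
(P - 2855) + d(-49/37) = (64 - 2855) + 5*(-49/37) = -2791 + 5*(-49*1/37) = -2791 + 5*(-49/37) = -2791 - 245/37 = -103512/37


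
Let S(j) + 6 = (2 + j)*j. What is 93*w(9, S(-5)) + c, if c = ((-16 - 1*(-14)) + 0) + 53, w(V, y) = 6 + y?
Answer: 1446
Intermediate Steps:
S(j) = -6 + j*(2 + j) (S(j) = -6 + (2 + j)*j = -6 + j*(2 + j))
c = 51 (c = ((-16 + 14) + 0) + 53 = (-2 + 0) + 53 = -2 + 53 = 51)
93*w(9, S(-5)) + c = 93*(6 + (-6 + (-5)**2 + 2*(-5))) + 51 = 93*(6 + (-6 + 25 - 10)) + 51 = 93*(6 + 9) + 51 = 93*15 + 51 = 1395 + 51 = 1446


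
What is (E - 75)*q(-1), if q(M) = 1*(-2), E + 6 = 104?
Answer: -46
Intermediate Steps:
E = 98 (E = -6 + 104 = 98)
q(M) = -2
(E - 75)*q(-1) = (98 - 75)*(-2) = 23*(-2) = -46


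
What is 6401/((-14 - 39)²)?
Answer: 6401/2809 ≈ 2.2787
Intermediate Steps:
6401/((-14 - 39)²) = 6401/((-53)²) = 6401/2809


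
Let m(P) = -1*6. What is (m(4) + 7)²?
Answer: 1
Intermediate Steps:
m(P) = -6
(m(4) + 7)² = (-6 + 7)² = 1² = 1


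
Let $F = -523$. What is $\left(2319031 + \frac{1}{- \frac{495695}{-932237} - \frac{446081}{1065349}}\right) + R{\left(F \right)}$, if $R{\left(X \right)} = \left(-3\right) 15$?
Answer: $\frac{260272292619526701}{112234959358} \approx 2.319 \cdot 10^{6}$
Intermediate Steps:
$R{\left(X \right)} = -45$
$\left(2319031 + \frac{1}{- \frac{495695}{-932237} - \frac{446081}{1065349}}\right) + R{\left(F \right)} = \left(2319031 + \frac{1}{- \frac{495695}{-932237} - \frac{446081}{1065349}}\right) - 45 = \left(2319031 + \frac{1}{\left(-495695\right) \left(- \frac{1}{932237}\right) - \frac{446081}{1065349}}\right) - 45 = \left(2319031 + \frac{1}{\frac{495695}{932237} - \frac{446081}{1065349}}\right) - 45 = \left(2319031 + \frac{1}{\frac{112234959358}{993157755713}}\right) - 45 = \left(2319031 + \frac{993157755713}{112234959358}\right) - 45 = \frac{260277343192697811}{112234959358} - 45 = \frac{260272292619526701}{112234959358}$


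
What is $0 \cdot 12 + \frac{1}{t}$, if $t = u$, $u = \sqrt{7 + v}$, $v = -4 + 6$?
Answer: $\frac{1}{3} \approx 0.33333$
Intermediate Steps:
$v = 2$
$u = 3$ ($u = \sqrt{7 + 2} = \sqrt{9} = 3$)
$t = 3$
$0 \cdot 12 + \frac{1}{t} = 0 \cdot 12 + \frac{1}{3} = 0 + \frac{1}{3} = \frac{1}{3}$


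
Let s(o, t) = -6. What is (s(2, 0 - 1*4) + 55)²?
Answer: 2401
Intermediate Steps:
(s(2, 0 - 1*4) + 55)² = (-6 + 55)² = 49² = 2401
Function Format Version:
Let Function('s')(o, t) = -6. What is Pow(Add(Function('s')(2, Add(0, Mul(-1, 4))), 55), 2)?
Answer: 2401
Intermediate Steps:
Pow(Add(Function('s')(2, Add(0, Mul(-1, 4))), 55), 2) = Pow(Add(-6, 55), 2) = Pow(49, 2) = 2401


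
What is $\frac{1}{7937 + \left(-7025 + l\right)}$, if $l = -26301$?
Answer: $- \frac{1}{25389} \approx -3.9387 \cdot 10^{-5}$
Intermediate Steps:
$\frac{1}{7937 + \left(-7025 + l\right)} = \frac{1}{7937 - 33326} = \frac{1}{-25389} = - \frac{1}{25389}$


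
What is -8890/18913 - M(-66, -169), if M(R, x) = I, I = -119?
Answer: 2241757/18913 ≈ 118.53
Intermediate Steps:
M(R, x) = -119
-8890/18913 - M(-66, -169) = -8890/18913 - 1*(-119) = -8890*1/18913 + 119 = -8890/18913 + 119 = 2241757/18913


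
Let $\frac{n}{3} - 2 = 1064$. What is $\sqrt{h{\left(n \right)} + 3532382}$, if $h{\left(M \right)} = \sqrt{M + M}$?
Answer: $\sqrt{3532382 + 2 \sqrt{1599}} \approx 1879.5$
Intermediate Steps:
$n = 3198$ ($n = 6 + 3 \cdot 1064 = 6 + 3192 = 3198$)
$h{\left(M \right)} = \sqrt{2} \sqrt{M}$ ($h{\left(M \right)} = \sqrt{2 M} = \sqrt{2} \sqrt{M}$)
$\sqrt{h{\left(n \right)} + 3532382} = \sqrt{\sqrt{2} \sqrt{3198} + 3532382} = \sqrt{2 \sqrt{1599} + 3532382} = \sqrt{3532382 + 2 \sqrt{1599}}$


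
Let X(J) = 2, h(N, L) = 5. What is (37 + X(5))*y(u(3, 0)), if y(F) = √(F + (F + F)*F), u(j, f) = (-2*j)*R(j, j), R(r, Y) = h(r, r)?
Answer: 39*√1770 ≈ 1640.8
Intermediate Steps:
R(r, Y) = 5
u(j, f) = -10*j (u(j, f) = -2*j*5 = -10*j)
y(F) = √(F + 2*F²) (y(F) = √(F + (2*F)*F) = √(F + 2*F²))
(37 + X(5))*y(u(3, 0)) = (37 + 2)*√((-10*3)*(1 + 2*(-10*3))) = 39*√(-30*(1 + 2*(-30))) = 39*√(-30*(1 - 60)) = 39*√(-30*(-59)) = 39*√1770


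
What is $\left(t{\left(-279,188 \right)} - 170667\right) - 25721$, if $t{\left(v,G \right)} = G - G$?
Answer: $-196388$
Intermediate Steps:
$t{\left(v,G \right)} = 0$
$\left(t{\left(-279,188 \right)} - 170667\right) - 25721 = \left(0 - 170667\right) - 25721 = -170667 - 25721 = -196388$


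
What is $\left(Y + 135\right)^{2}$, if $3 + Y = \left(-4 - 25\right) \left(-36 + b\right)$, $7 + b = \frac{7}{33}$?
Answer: $\frac{2052452416}{1089} \approx 1.8847 \cdot 10^{6}$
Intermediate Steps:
$b = - \frac{224}{33}$ ($b = -7 + \frac{7}{33} = - \frac{224}{33} \approx -6.7879$)
$Y = \frac{40849}{33}$ ($Y = -3 + \left(-4 - 25\right) \left(-36 - \frac{224}{33}\right) = -3 - - \frac{40948}{33} = -3 + \frac{40948}{33} = \frac{40849}{33} \approx 1237.8$)
$\left(Y + 135\right)^{2} = \left(\frac{40849}{33} + 135\right)^{2} = \left(\frac{45304}{33}\right)^{2} = \frac{2052452416}{1089}$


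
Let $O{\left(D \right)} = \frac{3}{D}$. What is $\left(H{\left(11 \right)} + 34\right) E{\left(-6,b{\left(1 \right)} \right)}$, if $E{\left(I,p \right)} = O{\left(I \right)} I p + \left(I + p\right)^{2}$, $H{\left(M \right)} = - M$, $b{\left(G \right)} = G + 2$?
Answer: $414$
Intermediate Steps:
$b{\left(G \right)} = 2 + G$
$E{\left(I,p \right)} = \left(I + p\right)^{2} + 3 p$ ($E{\left(I,p \right)} = \frac{3}{I} I p + \left(I + p\right)^{2} = 3 p + \left(I + p\right)^{2} = \left(I + p\right)^{2} + 3 p$)
$\left(H{\left(11 \right)} + 34\right) E{\left(-6,b{\left(1 \right)} \right)} = \left(\left(-1\right) 11 + 34\right) \left(\left(-6 + \left(2 + 1\right)\right)^{2} + 3 \left(2 + 1\right)\right) = \left(-11 + 34\right) \left(\left(-6 + 3\right)^{2} + 3 \cdot 3\right) = 23 \left(\left(-3\right)^{2} + 9\right) = 23 \left(9 + 9\right) = 23 \cdot 18 = 414$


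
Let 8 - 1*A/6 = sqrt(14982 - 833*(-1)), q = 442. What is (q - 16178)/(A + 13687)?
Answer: -43226792/37616177 - 94416*sqrt(15815)/188080885 ≈ -1.2123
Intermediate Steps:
A = 48 - 6*sqrt(15815) (A = 48 - 6*sqrt(14982 - 833*(-1)) = 48 - 6*sqrt(14982 + 833) = 48 - 6*sqrt(15815) ≈ -706.55)
(q - 16178)/(A + 13687) = (442 - 16178)/((48 - 6*sqrt(15815)) + 13687) = -15736/(13735 - 6*sqrt(15815))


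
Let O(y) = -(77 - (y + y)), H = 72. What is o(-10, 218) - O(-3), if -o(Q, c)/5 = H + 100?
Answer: -777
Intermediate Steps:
o(Q, c) = -860 (o(Q, c) = -5*(72 + 100) = -5*172 = -860)
O(y) = -77 + 2*y (O(y) = -(77 - 2*y) = -77 + 2*y)
o(-10, 218) - O(-3) = -860 - (-77 + 2*(-3)) = -860 - (-77 - 6) = -860 - 1*(-83) = -860 + 83 = -777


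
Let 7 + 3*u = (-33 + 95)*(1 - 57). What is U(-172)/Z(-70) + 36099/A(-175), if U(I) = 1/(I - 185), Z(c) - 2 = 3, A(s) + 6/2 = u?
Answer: -193313633/6226080 ≈ -31.049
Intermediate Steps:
u = -3479/3 (u = -7/3 + ((-33 + 95)*(1 - 57))/3 = -7/3 + (62*(-56))/3 = -7/3 + (⅓)*(-3472) = -7/3 - 3472/3 = -3479/3 ≈ -1159.7)
A(s) = -3488/3 (A(s) = -3 - 3479/3 = -3488/3)
Z(c) = 5 (Z(c) = 2 + 3 = 5)
U(I) = 1/(-185 + I)
U(-172)/Z(-70) + 36099/A(-175) = 1/(-185 - 172*5) + 36099/(-3488/3) = (⅕)/(-357) + 36099*(-3/3488) = -1/357*⅕ - 108297/3488 = -1/1785 - 108297/3488 = -193313633/6226080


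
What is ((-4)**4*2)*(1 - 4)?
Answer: -1536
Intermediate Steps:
((-4)**4*2)*(1 - 4) = (256*2)*(-3) = 512*(-3) = -1536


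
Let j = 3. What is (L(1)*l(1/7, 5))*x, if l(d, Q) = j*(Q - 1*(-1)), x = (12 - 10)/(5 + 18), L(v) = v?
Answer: 36/23 ≈ 1.5652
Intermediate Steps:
x = 2/23 ≈ 0.086957
l(d, Q) = 3 + 3*Q (l(d, Q) = 3*(Q - 1*(-1)) = 3*(Q + 1) = 3*(1 + Q) = 3 + 3*Q)
(L(1)*l(1/7, 5))*x = (1*(3 + 3*5))*(2/23) = (1*(3 + 15))*(2/23) = (1*18)*(2/23) = 18*(2/23) = 36/23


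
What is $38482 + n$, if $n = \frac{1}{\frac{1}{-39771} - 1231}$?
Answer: $\frac{1884005641393}{48958102} \approx 38482.0$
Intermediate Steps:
$n = - \frac{39771}{48958102}$ ($n = \frac{1}{- \frac{1}{39771} - 1231} = \frac{1}{- \frac{48958102}{39771}} = - \frac{39771}{48958102} \approx -0.00081235$)
$38482 + n = 38482 - \frac{39771}{48958102} = \frac{1884005641393}{48958102}$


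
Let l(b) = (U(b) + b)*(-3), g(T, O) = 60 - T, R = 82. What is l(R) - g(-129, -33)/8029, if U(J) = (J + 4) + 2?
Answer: -584997/1147 ≈ -510.02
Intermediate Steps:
U(J) = 6 + J (U(J) = (4 + J) + 2 = 6 + J)
l(b) = -18 - 6*b (l(b) = ((6 + b) + b)*(-3) = (6 + 2*b)*(-3) = -18 - 6*b)
l(R) - g(-129, -33)/8029 = (-18 - 6*82) - (60 - 1*(-129))/8029 = (-18 - 492) - (60 + 129)/8029 = -510 - 189/8029 = -510 - 1*27/1147 = -510 - 27/1147 = -584997/1147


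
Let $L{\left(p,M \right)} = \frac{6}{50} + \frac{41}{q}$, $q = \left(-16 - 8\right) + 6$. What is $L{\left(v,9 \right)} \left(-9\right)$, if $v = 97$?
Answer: $\frac{971}{50} \approx 19.42$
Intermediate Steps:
$q = -18$ ($q = -24 + 6 = -18$)
$L{\left(p,M \right)} = - \frac{971}{450}$ ($L{\left(p,M \right)} = \frac{6}{50} + \frac{41}{-18} = 6 \cdot \frac{1}{50} + 41 \left(- \frac{1}{18}\right) = \frac{3}{25} - \frac{41}{18} = - \frac{971}{450}$)
$L{\left(v,9 \right)} \left(-9\right) = \left(- \frac{971}{450}\right) \left(-9\right) = \frac{971}{50}$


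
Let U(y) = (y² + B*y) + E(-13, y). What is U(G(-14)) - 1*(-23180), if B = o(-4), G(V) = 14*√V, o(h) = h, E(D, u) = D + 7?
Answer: 20430 - 56*I*√14 ≈ 20430.0 - 209.53*I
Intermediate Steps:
E(D, u) = 7 + D
B = -4
U(y) = -6 + y² - 4*y (U(y) = (y² - 4*y) + (7 - 13) = (y² - 4*y) - 6 = -6 + y² - 4*y)
U(G(-14)) - 1*(-23180) = (-6 + (14*√(-14))² - 56*√(-14)) - 1*(-23180) = (-6 + (14*(I*√14))² - 56*I*√14) + 23180 = (-6 + (14*I*√14)² - 56*I*√14) + 23180 = (-6 - 2744 - 56*I*√14) + 23180 = (-2750 - 56*I*√14) + 23180 = 20430 - 56*I*√14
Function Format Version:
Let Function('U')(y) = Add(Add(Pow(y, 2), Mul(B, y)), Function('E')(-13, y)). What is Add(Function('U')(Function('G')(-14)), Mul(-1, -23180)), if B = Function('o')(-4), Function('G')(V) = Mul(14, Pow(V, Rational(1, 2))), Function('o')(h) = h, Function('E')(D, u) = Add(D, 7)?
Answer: Add(20430, Mul(-56, I, Pow(14, Rational(1, 2)))) ≈ Add(20430., Mul(-209.53, I))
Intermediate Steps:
Function('E')(D, u) = Add(7, D)
B = -4
Function('U')(y) = Add(-6, Pow(y, 2), Mul(-4, y)) (Function('U')(y) = Add(Add(Pow(y, 2), Mul(-4, y)), Add(7, -13)) = Add(Add(Pow(y, 2), Mul(-4, y)), -6) = Add(-6, Pow(y, 2), Mul(-4, y)))
Add(Function('U')(Function('G')(-14)), Mul(-1, -23180)) = Add(Add(-6, Pow(Mul(14, Pow(-14, Rational(1, 2))), 2), Mul(-4, Mul(14, Pow(-14, Rational(1, 2))))), Mul(-1, -23180)) = Add(Add(-6, Pow(Mul(14, Mul(I, Pow(14, Rational(1, 2)))), 2), Mul(-4, Mul(14, Mul(I, Pow(14, Rational(1, 2)))))), 23180) = Add(Add(-6, Pow(Mul(14, I, Pow(14, Rational(1, 2))), 2), Mul(-4, Mul(14, I, Pow(14, Rational(1, 2))))), 23180) = Add(Add(-6, -2744, Mul(-56, I, Pow(14, Rational(1, 2)))), 23180) = Add(Add(-2750, Mul(-56, I, Pow(14, Rational(1, 2)))), 23180) = Add(20430, Mul(-56, I, Pow(14, Rational(1, 2))))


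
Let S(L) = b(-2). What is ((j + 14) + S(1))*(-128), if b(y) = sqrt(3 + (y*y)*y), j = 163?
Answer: -22656 - 128*I*sqrt(5) ≈ -22656.0 - 286.22*I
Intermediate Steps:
b(y) = sqrt(3 + y**3) (b(y) = sqrt(3 + y**2*y) = sqrt(3 + y**3))
S(L) = I*sqrt(5) (S(L) = sqrt(3 + (-2)**3) = sqrt(3 - 8) = sqrt(-5) = I*sqrt(5))
((j + 14) + S(1))*(-128) = ((163 + 14) + I*sqrt(5))*(-128) = (177 + I*sqrt(5))*(-128) = -22656 - 128*I*sqrt(5)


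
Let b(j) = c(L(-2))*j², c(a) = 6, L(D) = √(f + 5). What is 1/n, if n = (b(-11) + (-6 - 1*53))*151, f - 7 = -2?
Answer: 1/100717 ≈ 9.9288e-6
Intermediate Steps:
f = 5 (f = 7 - 2 = 5)
L(D) = √10 (L(D) = √(5 + 5) = √10)
b(j) = 6*j²
n = 100717 (n = (6*(-11)² + (-6 - 1*53))*151 = (6*121 + (-6 - 53))*151 = (726 - 59)*151 = 667*151 = 100717)
1/n = 1/100717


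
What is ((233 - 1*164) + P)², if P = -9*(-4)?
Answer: 11025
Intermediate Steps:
P = 36
((233 - 1*164) + P)² = ((233 - 1*164) + 36)² = ((233 - 164) + 36)² = (69 + 36)² = 105² = 11025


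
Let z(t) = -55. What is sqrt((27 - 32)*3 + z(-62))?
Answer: I*sqrt(70) ≈ 8.3666*I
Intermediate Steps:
sqrt((27 - 32)*3 + z(-62)) = sqrt((27 - 32)*3 - 55) = sqrt(-5*3 - 55) = sqrt(-15 - 55) = sqrt(-70) = I*sqrt(70)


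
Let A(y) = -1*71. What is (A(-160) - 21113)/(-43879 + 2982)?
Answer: 21184/40897 ≈ 0.51798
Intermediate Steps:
A(y) = -71
(A(-160) - 21113)/(-43879 + 2982) = (-71 - 21113)/(-43879 + 2982) = -21184/(-40897) = -21184*(-1/40897) = 21184/40897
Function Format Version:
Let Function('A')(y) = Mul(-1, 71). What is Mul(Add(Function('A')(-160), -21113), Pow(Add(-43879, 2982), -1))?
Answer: Rational(21184, 40897) ≈ 0.51798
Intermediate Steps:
Function('A')(y) = -71
Mul(Add(Function('A')(-160), -21113), Pow(Add(-43879, 2982), -1)) = Mul(Add(-71, -21113), Pow(Add(-43879, 2982), -1)) = Mul(-21184, Pow(-40897, -1)) = Mul(-21184, Rational(-1, 40897)) = Rational(21184, 40897)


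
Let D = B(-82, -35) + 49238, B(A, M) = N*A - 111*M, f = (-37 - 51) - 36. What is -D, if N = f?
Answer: -63291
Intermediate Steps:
f = -124 (f = -88 - 36 = -124)
N = -124
B(A, M) = -124*A - 111*M
D = 63291 (D = (-124*(-82) - 111*(-35)) + 49238 = (10168 + 3885) + 49238 = 14053 + 49238 = 63291)
-D = -1*63291 = -63291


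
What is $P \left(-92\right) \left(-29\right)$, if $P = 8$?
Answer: $21344$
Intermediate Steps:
$P \left(-92\right) \left(-29\right) = 8 \left(-92\right) \left(-29\right) = \left(-736\right) \left(-29\right) = 21344$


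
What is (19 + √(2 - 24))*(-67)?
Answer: -1273 - 67*I*√22 ≈ -1273.0 - 314.26*I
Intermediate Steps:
(19 + √(2 - 24))*(-67) = (19 + √(-22))*(-67) = (19 + I*√22)*(-67) = -1273 - 67*I*√22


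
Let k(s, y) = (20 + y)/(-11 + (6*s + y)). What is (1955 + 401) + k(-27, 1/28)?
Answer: 11409547/4843 ≈ 2355.9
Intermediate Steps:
k(s, y) = (20 + y)/(-11 + y + 6*s) (k(s, y) = (20 + y)/(-11 + (y + 6*s)) = (20 + y)/(-11 + y + 6*s))
(1955 + 401) + k(-27, 1/28) = (1955 + 401) + (20 + 1/28)/(-11 + 1/28 + 6*(-27)) = 2356 + (20 + 1/28)/(-11 + 1/28 - 162) = 2356 + (561/28)/(-4843/28) = 2356 - 28/4843*561/28 = 2356 - 561/4843 = 11409547/4843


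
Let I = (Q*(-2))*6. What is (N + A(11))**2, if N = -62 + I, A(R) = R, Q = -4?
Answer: 9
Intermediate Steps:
I = 48 (I = -4*(-2)*6 = 8*6 = 48)
N = -14 (N = -62 + 48 = -14)
(N + A(11))**2 = (-14 + 11)**2 = (-3)**2 = 9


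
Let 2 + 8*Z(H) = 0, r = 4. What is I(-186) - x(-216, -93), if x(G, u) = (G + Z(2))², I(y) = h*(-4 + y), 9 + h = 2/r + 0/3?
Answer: -722385/16 ≈ -45149.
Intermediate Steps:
Z(H) = -¼ (Z(H) = -¼ + (⅛)*0 = -¼ + 0 = -¼)
h = -17/2 (h = -9 + (2/4 + 0/3) = -9 + (2*(¼) + 0*(⅓)) = -9 + (½ + 0) = -9 + ½ = -17/2 ≈ -8.5000)
I(y) = 34 - 17*y/2 (I(y) = -17*(-4 + y)/2 = 34 - 17*y/2)
x(G, u) = (-¼ + G)² (x(G, u) = (G - ¼)² = (-¼ + G)²)
I(-186) - x(-216, -93) = (34 - 17/2*(-186)) - (-1 + 4*(-216))²/16 = (34 + 1581) - (-1 - 864)²/16 = 1615 - (-865)²/16 = 1615 - 748225/16 = -722385/16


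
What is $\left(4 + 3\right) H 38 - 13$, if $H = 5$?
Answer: $1317$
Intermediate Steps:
$\left(4 + 3\right) H 38 - 13 = \left(4 + 3\right) 5 \cdot 38 - 13 = 7 \cdot 5 \cdot 38 - 13 = 35 \cdot 38 - 13 = 1330 - 13 = 1317$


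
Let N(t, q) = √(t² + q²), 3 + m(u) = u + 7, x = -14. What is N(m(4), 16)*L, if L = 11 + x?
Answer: -24*√5 ≈ -53.666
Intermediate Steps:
m(u) = 4 + u (m(u) = -3 + (u + 7) = -3 + (7 + u) = 4 + u)
N(t, q) = √(q² + t²)
L = -3 (L = 11 - 14 = -3)
N(m(4), 16)*L = √(16² + (4 + 4)²)*(-3) = √(256 + 8²)*(-3) = √(256 + 64)*(-3) = √320*(-3) = (8*√5)*(-3) = -24*√5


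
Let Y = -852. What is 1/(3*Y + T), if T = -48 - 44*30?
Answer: -1/3924 ≈ -0.00025484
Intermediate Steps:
T = -1368 (T = -48 - 1320 = -1368)
1/(3*Y + T) = 1/(3*(-852) - 1368) = 1/(-2556 - 1368) = 1/(-3924) = -1/3924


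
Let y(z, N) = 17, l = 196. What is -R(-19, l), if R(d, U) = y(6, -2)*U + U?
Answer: -3528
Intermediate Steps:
R(d, U) = 18*U (R(d, U) = 17*U + U = 18*U)
-R(-19, l) = -18*196 = -1*3528 = -3528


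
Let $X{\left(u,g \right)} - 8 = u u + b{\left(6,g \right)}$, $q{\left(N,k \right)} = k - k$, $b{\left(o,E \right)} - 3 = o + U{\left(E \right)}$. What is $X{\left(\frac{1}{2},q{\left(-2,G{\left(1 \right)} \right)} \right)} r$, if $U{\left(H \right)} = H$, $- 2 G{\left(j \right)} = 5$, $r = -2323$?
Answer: $- \frac{160287}{4} \approx -40072.0$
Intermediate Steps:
$G{\left(j \right)} = - \frac{5}{2}$ ($G{\left(j \right)} = \left(- \frac{1}{2}\right) 5 = - \frac{5}{2}$)
$b{\left(o,E \right)} = 3 + E + o$ ($b{\left(o,E \right)} = 3 + \left(o + E\right) = 3 + \left(E + o\right) = 3 + E + o$)
$q{\left(N,k \right)} = 0$
$X{\left(u,g \right)} = 17 + g + u^{2}$ ($X{\left(u,g \right)} = 8 + \left(u u + \left(3 + g + 6\right)\right) = 8 + \left(u^{2} + \left(9 + g\right)\right) = 8 + \left(9 + g + u^{2}\right) = 17 + g + u^{2}$)
$X{\left(\frac{1}{2},q{\left(-2,G{\left(1 \right)} \right)} \right)} r = \left(17 + 0 + \left(\frac{1}{2}\right)^{2}\right) \left(-2323\right) = \left(17 + 0 + \frac{1}{4}\right) \left(-2323\right) = \frac{69}{4} \left(-2323\right) = - \frac{160287}{4}$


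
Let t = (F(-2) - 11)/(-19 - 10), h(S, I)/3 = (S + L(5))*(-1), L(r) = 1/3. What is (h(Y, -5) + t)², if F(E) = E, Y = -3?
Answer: 60025/841 ≈ 71.373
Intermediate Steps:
L(r) = ⅓
h(S, I) = -1 - 3*S (h(S, I) = 3*((S + ⅓)*(-1)) = 3*((⅓ + S)*(-1)) = 3*(-⅓ - S) = -1 - 3*S)
t = 13/29 (t = (-2 - 11)/(-19 - 10) = -13/(-29) = -13*(-1/29) = 13/29 ≈ 0.44828)
(h(Y, -5) + t)² = ((-1 - 3*(-3)) + 13/29)² = ((-1 + 9) + 13/29)² = (8 + 13/29)² = (245/29)² = 60025/841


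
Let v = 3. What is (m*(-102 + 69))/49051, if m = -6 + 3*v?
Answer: -99/49051 ≈ -0.0020183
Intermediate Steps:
m = 3 (m = -6 + 3*3 = -6 + 9 = 3)
(m*(-102 + 69))/49051 = (3*(-102 + 69))/49051 = (3*(-33))*(1/49051) = -99*1/49051 = -99/49051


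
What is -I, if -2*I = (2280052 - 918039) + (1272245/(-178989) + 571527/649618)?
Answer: 158366623979108419/232548952404 ≈ 6.8100e+5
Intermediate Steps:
I = -158366623979108419/232548952404 (I = -((2280052 - 918039) + (1272245/(-178989) + 571527/649618))/2 = -(1362013 + (1272245*(-1/178989) + 571527*(1/649618)))/2 = -(1362013 + (-1272245/178989 + 571527/649618))/2 = -(1362013 - 724176206207/116274476202)/2 = -1/2*158366623979108419/116274476202 = -158366623979108419/232548952404 ≈ -6.8100e+5)
-I = -1*(-158366623979108419/232548952404) = 158366623979108419/232548952404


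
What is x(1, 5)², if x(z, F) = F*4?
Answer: 400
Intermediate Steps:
x(z, F) = 4*F
x(1, 5)² = (4*5)² = 20² = 400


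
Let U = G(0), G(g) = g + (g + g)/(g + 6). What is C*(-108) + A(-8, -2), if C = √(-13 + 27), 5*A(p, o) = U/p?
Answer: -108*√14 ≈ -404.10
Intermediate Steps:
G(g) = g + 2*g/(6 + g) (G(g) = g + (2*g)/(6 + g) = g + 2*g/(6 + g))
U = 0 (U = 0*(8 + 0)/(6 + 0) = 0*8/6 = 0*(⅙)*8 = 0)
A(p, o) = 0 (A(p, o) = (0/p)/5 = (⅕)*0 = 0)
C = √14 ≈ 3.7417
C*(-108) + A(-8, -2) = √14*(-108) + 0 = -108*√14 + 0 = -108*√14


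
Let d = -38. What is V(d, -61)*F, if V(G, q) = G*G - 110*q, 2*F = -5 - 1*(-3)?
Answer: -8154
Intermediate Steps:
F = -1 (F = (-5 - 1*(-3))/2 = (-5 + 3)/2 = (1/2)*(-2) = -1)
V(G, q) = G**2 - 110*q
V(d, -61)*F = ((-38)**2 - 110*(-61))*(-1) = (1444 + 6710)*(-1) = 8154*(-1) = -8154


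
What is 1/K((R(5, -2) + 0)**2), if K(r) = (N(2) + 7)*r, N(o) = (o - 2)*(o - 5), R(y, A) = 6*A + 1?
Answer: 1/847 ≈ 0.0011806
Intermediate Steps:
R(y, A) = 1 + 6*A
N(o) = (-5 + o)*(-2 + o) (N(o) = (-2 + o)*(-5 + o) = (-5 + o)*(-2 + o))
K(r) = 7*r (K(r) = ((10 + 2**2 - 7*2) + 7)*r = ((10 + 4 - 14) + 7)*r = (0 + 7)*r = 7*r)
1/K((R(5, -2) + 0)**2) = 1/(7*((1 + 6*(-2)) + 0)**2) = 1/(7*((1 - 12) + 0)**2) = 1/(7*(-11 + 0)**2) = 1/(7*(-11)**2) = 1/(7*121) = 1/847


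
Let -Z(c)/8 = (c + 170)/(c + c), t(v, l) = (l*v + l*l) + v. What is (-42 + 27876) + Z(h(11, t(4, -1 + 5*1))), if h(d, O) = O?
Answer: 250300/9 ≈ 27811.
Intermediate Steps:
t(v, l) = v + l**2 + l*v (t(v, l) = (l*v + l**2) + v = (l**2 + l*v) + v = v + l**2 + l*v)
Z(c) = -4*(170 + c)/c (Z(c) = -8*(c + 170)/(c + c) = -8*(170 + c)/(2*c) = -8*(170 + c)*1/(2*c) = -4*(170 + c)/c)
(-42 + 27876) + Z(h(11, t(4, -1 + 5*1))) = (-42 + 27876) + (-4 - 680/(4 + (-1 + 5*1)**2 + (-1 + 5*1)*4)) = 27834 + (-4 - 680/(4 + (-1 + 5)**2 + (-1 + 5)*4)) = 27834 + (-4 - 680/(4 + 4**2 + 4*4)) = 27834 + (-4 - 680/(4 + 16 + 16)) = 27834 + (-4 - 680/36) = 27834 + (-4 - 680*1/36) = 27834 + (-4 - 170/9) = 27834 - 206/9 = 250300/9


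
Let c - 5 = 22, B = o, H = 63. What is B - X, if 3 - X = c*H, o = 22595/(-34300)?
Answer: 11643761/6860 ≈ 1697.3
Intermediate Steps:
o = -4519/6860 (o = 22595*(-1/34300) = -4519/6860 ≈ -0.65875)
B = -4519/6860 ≈ -0.65875
c = 27 (c = 5 + 22 = 27)
X = -1698 (X = 3 - 27*63 = 3 - 1*1701 = 3 - 1701 = -1698)
B - X = -4519/6860 - 1*(-1698) = -4519/6860 + 1698 = 11643761/6860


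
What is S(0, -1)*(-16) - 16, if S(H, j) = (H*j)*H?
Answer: -16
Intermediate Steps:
S(H, j) = j*H²
S(0, -1)*(-16) - 16 = -1*0²*(-16) - 16 = -1*0*(-16) - 16 = 0*(-16) - 16 = 0 - 16 = -16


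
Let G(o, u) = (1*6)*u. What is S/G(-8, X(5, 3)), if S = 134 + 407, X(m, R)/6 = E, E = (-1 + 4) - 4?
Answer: -541/36 ≈ -15.028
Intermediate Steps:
E = -1 (E = 3 - 4 = -1)
X(m, R) = -6 (X(m, R) = 6*(-1) = -6)
G(o, u) = 6*u
S = 541
S/G(-8, X(5, 3)) = 541/((6*(-6))) = 541/(-36) = 541*(-1/36) = -541/36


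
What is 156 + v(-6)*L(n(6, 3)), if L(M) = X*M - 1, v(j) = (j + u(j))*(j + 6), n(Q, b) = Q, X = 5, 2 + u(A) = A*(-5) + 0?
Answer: 156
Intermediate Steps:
u(A) = -2 - 5*A (u(A) = -2 + (A*(-5) + 0) = -2 + (-5*A + 0) = -2 - 5*A)
v(j) = (-2 - 4*j)*(6 + j) (v(j) = (j + (-2 - 5*j))*(j + 6) = (-2 - 4*j)*(6 + j))
L(M) = -1 + 5*M (L(M) = 5*M - 1 = -1 + 5*M)
156 + v(-6)*L(n(6, 3)) = 156 + (-12 - 26*(-6) - 4*(-6)²)*(-1 + 5*6) = 156 + (-12 + 156 - 4*36)*(-1 + 30) = 156 + (-12 + 156 - 144)*29 = 156 + 0*29 = 156 + 0 = 156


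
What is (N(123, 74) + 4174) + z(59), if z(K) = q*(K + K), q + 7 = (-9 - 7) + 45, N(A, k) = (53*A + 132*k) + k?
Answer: 23131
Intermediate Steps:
N(A, k) = 53*A + 133*k
q = 22 (q = -7 + ((-9 - 7) + 45) = -7 + (-16 + 45) = -7 + 29 = 22)
z(K) = 44*K (z(K) = 22*(K + K) = 22*(2*K) = 44*K)
(N(123, 74) + 4174) + z(59) = ((53*123 + 133*74) + 4174) + 44*59 = ((6519 + 9842) + 4174) + 2596 = (16361 + 4174) + 2596 = 20535 + 2596 = 23131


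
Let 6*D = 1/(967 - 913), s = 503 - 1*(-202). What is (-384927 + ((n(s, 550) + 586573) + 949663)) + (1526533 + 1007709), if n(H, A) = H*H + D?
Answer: 1355154625/324 ≈ 4.1826e+6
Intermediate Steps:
s = 705 (s = 503 + 202 = 705)
D = 1/324 (D = 1/(6*(967 - 913)) = (⅙)/54 = (⅙)*(1/54) = 1/324 ≈ 0.0030864)
n(H, A) = 1/324 + H² (n(H, A) = H*H + 1/324 = H² + 1/324 = 1/324 + H²)
(-384927 + ((n(s, 550) + 586573) + 949663)) + (1526533 + 1007709) = (-384927 + (((1/324 + 705²) + 586573) + 949663)) + (1526533 + 1007709) = (-384927 + (((1/324 + 497025) + 586573) + 949663)) + 2534242 = (-384927 + ((161036101/324 + 586573) + 949663)) + 2534242 = (-384927 + (351085753/324 + 949663)) + 2534242 = (-384927 + 658776565/324) + 2534242 = 534060217/324 + 2534242 = 1355154625/324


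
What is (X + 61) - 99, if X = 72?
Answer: 34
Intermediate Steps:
(X + 61) - 99 = (72 + 61) - 99 = 133 - 99 = 34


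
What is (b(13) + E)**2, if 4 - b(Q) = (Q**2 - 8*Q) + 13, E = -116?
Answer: 36100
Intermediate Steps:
b(Q) = -9 - Q**2 + 8*Q (b(Q) = 4 - ((Q**2 - 8*Q) + 13) = 4 - (13 + Q**2 - 8*Q) = 4 + (-13 - Q**2 + 8*Q) = -9 - Q**2 + 8*Q)
(b(13) + E)**2 = ((-9 - 1*13**2 + 8*13) - 116)**2 = ((-9 - 1*169 + 104) - 116)**2 = ((-9 - 169 + 104) - 116)**2 = (-74 - 116)**2 = (-190)**2 = 36100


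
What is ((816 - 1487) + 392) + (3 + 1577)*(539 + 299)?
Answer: 1323761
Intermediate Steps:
((816 - 1487) + 392) + (3 + 1577)*(539 + 299) = (-671 + 392) + 1580*838 = -279 + 1324040 = 1323761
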